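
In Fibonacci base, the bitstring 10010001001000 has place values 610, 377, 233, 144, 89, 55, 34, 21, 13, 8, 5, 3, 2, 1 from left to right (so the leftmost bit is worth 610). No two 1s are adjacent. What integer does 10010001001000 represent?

Summing the place values of the 1 bits: 610 + 144 + 21 + 5 = 780.

780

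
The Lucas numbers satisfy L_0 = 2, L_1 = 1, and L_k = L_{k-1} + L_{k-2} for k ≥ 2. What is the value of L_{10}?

123

Iterating the recurrence up to L_{3} = 4 and L_{2} = 3:
L_{4} = L_{3} + L_{2} = 4 + 3 = 7
L_{5} = L_{4} + L_{3} = 7 + 4 = 11
L_{6} = L_{5} + L_{4} = 11 + 7 = 18
L_{7} = L_{6} + L_{5} = 18 + 11 = 29
L_{8} = L_{7} + L_{6} = 29 + 18 = 47
L_{9} = L_{8} + L_{7} = 47 + 29 = 76
L_{10} = L_{9} + L_{8} = 76 + 47 = 123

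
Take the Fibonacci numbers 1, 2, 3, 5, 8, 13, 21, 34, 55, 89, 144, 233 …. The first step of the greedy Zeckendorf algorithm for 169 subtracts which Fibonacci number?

144 ≤ 169 < 233, so the largest Fibonacci number not exceeding 169 is 144.

144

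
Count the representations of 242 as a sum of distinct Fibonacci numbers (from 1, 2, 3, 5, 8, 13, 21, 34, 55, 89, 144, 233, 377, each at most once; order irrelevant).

242 = 233+8+1 = 233+5+3+1 = 144+89+8+1 = 144+89+5+3+1 = … (4 more), for 8 in all.

8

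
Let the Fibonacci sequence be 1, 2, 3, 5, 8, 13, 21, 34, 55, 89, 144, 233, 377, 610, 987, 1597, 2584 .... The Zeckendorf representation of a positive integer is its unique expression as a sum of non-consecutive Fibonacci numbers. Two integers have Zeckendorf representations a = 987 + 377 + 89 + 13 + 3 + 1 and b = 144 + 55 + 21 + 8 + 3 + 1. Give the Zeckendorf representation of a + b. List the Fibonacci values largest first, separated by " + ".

1597 + 89 + 13 + 3

The two numbers are 1470 and 232, so their sum is 1702.
1702: greatest Fibonacci not exceeding it is 1597, leaving 105
105: greatest Fibonacci not exceeding it is 89, leaving 16
16: greatest Fibonacci not exceeding it is 13, leaving 3
3: greatest Fibonacci not exceeding it is 3, leaving 0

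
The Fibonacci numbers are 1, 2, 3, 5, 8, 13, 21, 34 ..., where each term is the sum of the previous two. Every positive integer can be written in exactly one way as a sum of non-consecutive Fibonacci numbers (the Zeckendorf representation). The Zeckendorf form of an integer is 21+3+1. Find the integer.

21+3+1 = 25.

25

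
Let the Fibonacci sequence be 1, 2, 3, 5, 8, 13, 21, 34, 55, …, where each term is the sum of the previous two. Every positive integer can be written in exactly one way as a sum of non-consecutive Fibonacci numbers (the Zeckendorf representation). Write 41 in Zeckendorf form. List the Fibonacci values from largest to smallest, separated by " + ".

34 + 5 + 2

Greedily peel off the largest Fibonacci term at each step:
34 ≤ 41 < 55, so take 34; remainder 7
5 ≤ 7 < 8, so take 5; remainder 2
2 ≤ 2 < 3, so take 2; remainder 0
So 41 = 34 + 5 + 2, with no two terms consecutive in the sequence.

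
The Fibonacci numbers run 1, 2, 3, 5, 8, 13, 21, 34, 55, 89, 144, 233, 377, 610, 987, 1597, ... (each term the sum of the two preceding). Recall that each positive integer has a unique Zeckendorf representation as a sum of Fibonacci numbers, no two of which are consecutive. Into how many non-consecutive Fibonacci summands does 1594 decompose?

7

Greedy algorithm:
987 ≤ 1594 < 1597, so take 987; remainder 607
377 ≤ 607 < 610, so take 377; remainder 230
144 ≤ 230 < 233, so take 144; remainder 86
55 ≤ 86 < 89, so take 55; remainder 31
21 ≤ 31 < 34, so take 21; remainder 10
8 ≤ 10 < 13, so take 8; remainder 2
2 ≤ 2 < 3, so take 2; remainder 0
1594 = 987 + 377 + 144 + 55 + 21 + 8 + 2, which has 7 terms.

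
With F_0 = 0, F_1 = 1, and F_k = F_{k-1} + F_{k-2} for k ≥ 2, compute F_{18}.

2584

Iterating the recurrence up to F_{13} = 233 and F_{12} = 144:
F_{14} = F_{13} + F_{12} = 233 + 144 = 377
F_{15} = F_{14} + F_{13} = 377 + 233 = 610
F_{16} = F_{15} + F_{14} = 610 + 377 = 987
F_{17} = F_{16} + F_{15} = 987 + 610 = 1597
F_{18} = F_{17} + F_{16} = 1597 + 987 = 2584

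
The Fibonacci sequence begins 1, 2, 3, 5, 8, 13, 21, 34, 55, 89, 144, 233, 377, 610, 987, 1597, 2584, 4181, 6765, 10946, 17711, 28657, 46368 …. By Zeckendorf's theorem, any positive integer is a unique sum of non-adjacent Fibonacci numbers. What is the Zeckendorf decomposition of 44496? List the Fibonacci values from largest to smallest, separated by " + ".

Greedy algorithm:
28657 ≤ 44496 < 46368, so take 28657; remainder 15839
10946 ≤ 15839 < 17711, so take 10946; remainder 4893
4181 ≤ 4893 < 6765, so take 4181; remainder 712
610 ≤ 712 < 987, so take 610; remainder 102
89 ≤ 102 < 144, so take 89; remainder 13
13 ≤ 13 < 21, so take 13; remainder 0
So 44496 = 28657 + 10946 + 4181 + 610 + 89 + 13, with no two terms consecutive in the sequence.

28657 + 10946 + 4181 + 610 + 89 + 13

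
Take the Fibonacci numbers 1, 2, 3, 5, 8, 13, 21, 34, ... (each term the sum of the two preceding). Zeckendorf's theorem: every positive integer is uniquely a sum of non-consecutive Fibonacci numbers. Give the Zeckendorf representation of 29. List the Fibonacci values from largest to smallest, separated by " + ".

Greedily peel off the largest Fibonacci term at each step:
29: greatest Fibonacci not exceeding it is 21, leaving 8
8: greatest Fibonacci not exceeding it is 8, leaving 0
So 29 = 21 + 8, with no two terms consecutive in the sequence.

21 + 8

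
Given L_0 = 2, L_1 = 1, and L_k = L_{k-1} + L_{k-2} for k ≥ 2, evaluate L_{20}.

15127

Iterating the recurrence up to L_{14} = 843 and L_{13} = 521:
L_{15} = L_{14} + L_{13} = 843 + 521 = 1364
L_{16} = L_{15} + L_{14} = 1364 + 843 = 2207
L_{17} = L_{16} + L_{15} = 2207 + 1364 = 3571
L_{18} = L_{17} + L_{16} = 3571 + 2207 = 5778
L_{19} = L_{18} + L_{17} = 5778 + 3571 = 9349
L_{20} = L_{19} + L_{18} = 9349 + 5778 = 15127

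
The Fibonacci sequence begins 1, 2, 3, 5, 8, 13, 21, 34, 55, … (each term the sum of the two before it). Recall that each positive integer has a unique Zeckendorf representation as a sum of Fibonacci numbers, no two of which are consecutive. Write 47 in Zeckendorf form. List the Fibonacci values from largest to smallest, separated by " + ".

34 + 13

34 ≤ 47 < 55, so take 34; remainder 13
13 ≤ 13 < 21, so take 13; remainder 0
So 47 = 34 + 13, with no two terms consecutive in the sequence.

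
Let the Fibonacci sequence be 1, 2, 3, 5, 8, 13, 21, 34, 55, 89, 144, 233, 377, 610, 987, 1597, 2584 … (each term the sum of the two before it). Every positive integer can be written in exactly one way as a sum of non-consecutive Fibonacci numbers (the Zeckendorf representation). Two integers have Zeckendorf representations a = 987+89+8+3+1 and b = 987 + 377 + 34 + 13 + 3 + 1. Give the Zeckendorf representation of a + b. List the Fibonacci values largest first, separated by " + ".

The two numbers are 1088 and 1415, so their sum is 2503.
Greedy algorithm:
2503: greatest Fibonacci not exceeding it is 1597, leaving 906
906: greatest Fibonacci not exceeding it is 610, leaving 296
296: greatest Fibonacci not exceeding it is 233, leaving 63
63: greatest Fibonacci not exceeding it is 55, leaving 8
8: greatest Fibonacci not exceeding it is 8, leaving 0

1597 + 610 + 233 + 55 + 8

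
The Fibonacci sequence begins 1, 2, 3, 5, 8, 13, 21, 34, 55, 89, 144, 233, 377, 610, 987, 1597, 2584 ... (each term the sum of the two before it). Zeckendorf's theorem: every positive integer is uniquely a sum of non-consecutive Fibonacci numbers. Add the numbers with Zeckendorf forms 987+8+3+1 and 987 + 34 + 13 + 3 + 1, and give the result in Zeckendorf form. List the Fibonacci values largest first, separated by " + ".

1597 + 377 + 55 + 8

The two numbers are 999 and 1038, so their sum is 2037.
Repeatedly subtract the largest Fibonacci number that fits:
2037 − 1597 = 440
440 − 377 = 63
63 − 55 = 8
8 − 8 = 0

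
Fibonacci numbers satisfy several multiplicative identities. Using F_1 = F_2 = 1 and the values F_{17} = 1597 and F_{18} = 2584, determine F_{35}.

9227465

By F_{2k+1} = F_k² + F_{k+1}²: F_{35} = 1597² + 2584² = 2550409 + 6677056 = 9227465.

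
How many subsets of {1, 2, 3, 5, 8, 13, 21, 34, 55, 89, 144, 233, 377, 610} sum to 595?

595 = 377+144+55+13+5+1 = 377+144+55+13+3+2+1 = 377+144+34+21+13+5+1 = 377+144+55+8+5+3+2+1 = 377+144+34+21+13+3+2+1 = … (7 more), for 12 in all.

12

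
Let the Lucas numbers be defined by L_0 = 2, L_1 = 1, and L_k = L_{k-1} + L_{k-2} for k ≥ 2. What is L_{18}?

5778

Iterating the recurrence up to L_{13} = 521 and L_{12} = 322:
L_{14} = L_{13} + L_{12} = 521 + 322 = 843
L_{15} = L_{14} + L_{13} = 843 + 521 = 1364
L_{16} = L_{15} + L_{14} = 1364 + 843 = 2207
L_{17} = L_{16} + L_{15} = 2207 + 1364 = 3571
L_{18} = L_{17} + L_{16} = 3571 + 2207 = 5778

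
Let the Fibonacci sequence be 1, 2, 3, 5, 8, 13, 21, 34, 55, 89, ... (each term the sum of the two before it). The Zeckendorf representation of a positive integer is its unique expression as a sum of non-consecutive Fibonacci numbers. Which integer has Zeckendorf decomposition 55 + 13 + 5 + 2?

55 + 13 + 5 + 2 = 75.

75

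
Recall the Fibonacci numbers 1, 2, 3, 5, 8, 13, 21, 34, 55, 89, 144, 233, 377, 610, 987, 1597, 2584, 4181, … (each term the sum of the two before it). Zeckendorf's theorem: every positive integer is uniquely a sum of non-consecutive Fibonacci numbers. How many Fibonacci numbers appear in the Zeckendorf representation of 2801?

5

2801: greatest Fibonacci not exceeding it is 2584, leaving 217
217: greatest Fibonacci not exceeding it is 144, leaving 73
73: greatest Fibonacci not exceeding it is 55, leaving 18
18: greatest Fibonacci not exceeding it is 13, leaving 5
5: greatest Fibonacci not exceeding it is 5, leaving 0
2801 = 2584 + 144 + 55 + 13 + 5, which has 5 terms.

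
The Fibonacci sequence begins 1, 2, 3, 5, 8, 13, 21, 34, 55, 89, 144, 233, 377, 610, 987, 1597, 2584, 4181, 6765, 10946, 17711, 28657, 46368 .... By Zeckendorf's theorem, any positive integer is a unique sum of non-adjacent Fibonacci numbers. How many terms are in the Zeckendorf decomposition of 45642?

Greedy algorithm:
subtract 28657 from 45642: 16985 remains
subtract 10946 from 16985: 6039 remains
subtract 4181 from 6039: 1858 remains
subtract 1597 from 1858: 261 remains
subtract 233 from 261: 28 remains
subtract 21 from 28: 7 remains
subtract 5 from 7: 2 remains
subtract 2 from 2: 0 remains
45642 = 28657 + 10946 + 4181 + 1597 + 233 + 21 + 5 + 2, which has 8 terms.

8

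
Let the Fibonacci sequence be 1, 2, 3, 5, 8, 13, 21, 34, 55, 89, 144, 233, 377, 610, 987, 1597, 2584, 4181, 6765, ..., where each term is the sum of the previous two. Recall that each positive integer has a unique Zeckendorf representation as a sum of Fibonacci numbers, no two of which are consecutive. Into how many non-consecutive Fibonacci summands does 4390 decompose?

5

subtract 4181 from 4390: 209 remains
subtract 144 from 209: 65 remains
subtract 55 from 65: 10 remains
subtract 8 from 10: 2 remains
subtract 2 from 2: 0 remains
4390 = 4181 + 144 + 55 + 8 + 2, which has 5 terms.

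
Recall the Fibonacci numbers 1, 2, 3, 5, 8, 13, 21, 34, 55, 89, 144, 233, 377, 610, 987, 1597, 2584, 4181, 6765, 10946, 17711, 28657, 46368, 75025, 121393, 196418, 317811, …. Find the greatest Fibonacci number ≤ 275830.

196418

196418 ≤ 275830 < 317811, so the largest Fibonacci number not exceeding 275830 is 196418.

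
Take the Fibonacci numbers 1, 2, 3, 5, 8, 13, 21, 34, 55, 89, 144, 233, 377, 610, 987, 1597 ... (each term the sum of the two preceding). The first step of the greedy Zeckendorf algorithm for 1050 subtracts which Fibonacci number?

987 ≤ 1050 < 1597, so the largest Fibonacci number not exceeding 1050 is 987.

987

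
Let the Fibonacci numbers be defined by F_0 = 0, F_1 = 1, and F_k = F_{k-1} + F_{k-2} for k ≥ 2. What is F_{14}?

Iterating the recurrence up to F_{8} = 21 and F_{7} = 13:
F_{9} = F_{8} + F_{7} = 21 + 13 = 34
F_{10} = F_{9} + F_{8} = 34 + 21 = 55
F_{11} = F_{10} + F_{9} = 55 + 34 = 89
F_{12} = F_{11} + F_{10} = 89 + 55 = 144
F_{13} = F_{12} + F_{11} = 144 + 89 = 233
F_{14} = F_{13} + F_{12} = 233 + 144 = 377

377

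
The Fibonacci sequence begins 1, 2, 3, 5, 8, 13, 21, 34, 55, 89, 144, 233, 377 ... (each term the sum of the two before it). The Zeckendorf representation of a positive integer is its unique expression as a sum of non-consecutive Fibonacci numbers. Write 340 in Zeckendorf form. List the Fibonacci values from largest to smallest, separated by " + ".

233 + 89 + 13 + 5

340: greatest Fibonacci not exceeding it is 233, leaving 107
107: greatest Fibonacci not exceeding it is 89, leaving 18
18: greatest Fibonacci not exceeding it is 13, leaving 5
5: greatest Fibonacci not exceeding it is 5, leaving 0
So 340 = 233 + 89 + 13 + 5, with no two terms consecutive in the sequence.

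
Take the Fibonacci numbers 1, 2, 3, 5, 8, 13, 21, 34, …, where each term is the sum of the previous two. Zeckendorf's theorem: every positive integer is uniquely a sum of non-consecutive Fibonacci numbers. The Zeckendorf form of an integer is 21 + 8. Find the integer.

29

21 + 8 = 29.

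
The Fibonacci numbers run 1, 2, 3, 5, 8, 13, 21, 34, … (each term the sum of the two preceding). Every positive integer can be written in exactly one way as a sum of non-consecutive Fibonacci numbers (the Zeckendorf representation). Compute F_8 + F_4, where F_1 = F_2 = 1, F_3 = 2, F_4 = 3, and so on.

F_8 + F_4 = 21 + 3 = 24.

24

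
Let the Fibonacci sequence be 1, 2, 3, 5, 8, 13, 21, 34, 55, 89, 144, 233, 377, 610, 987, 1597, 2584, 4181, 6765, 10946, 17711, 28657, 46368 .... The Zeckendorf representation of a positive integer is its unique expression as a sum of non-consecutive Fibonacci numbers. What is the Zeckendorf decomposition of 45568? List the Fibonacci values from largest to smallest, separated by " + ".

Greedy algorithm:
45568 − 28657 = 16911
16911 − 10946 = 5965
5965 − 4181 = 1784
1784 − 1597 = 187
187 − 144 = 43
43 − 34 = 9
9 − 8 = 1
1 − 1 = 0
So 45568 = 28657 + 10946 + 4181 + 1597 + 144 + 34 + 8 + 1, with no two terms consecutive in the sequence.

28657 + 10946 + 4181 + 1597 + 144 + 34 + 8 + 1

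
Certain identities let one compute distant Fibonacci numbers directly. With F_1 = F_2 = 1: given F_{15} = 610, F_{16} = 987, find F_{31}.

By the addition formula F_{m+n} = F_m F_{n+1} + F_{m−1} F_n with m=16, n=15: F_{31} = 987·987 + 610·610 = 974169 + 372100 = 1346269.

1346269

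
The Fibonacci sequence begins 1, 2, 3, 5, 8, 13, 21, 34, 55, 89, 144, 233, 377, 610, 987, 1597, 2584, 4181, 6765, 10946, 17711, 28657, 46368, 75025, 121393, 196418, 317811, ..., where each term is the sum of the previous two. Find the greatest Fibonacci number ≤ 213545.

196418

196418 ≤ 213545 < 317811, so the largest Fibonacci number not exceeding 213545 is 196418.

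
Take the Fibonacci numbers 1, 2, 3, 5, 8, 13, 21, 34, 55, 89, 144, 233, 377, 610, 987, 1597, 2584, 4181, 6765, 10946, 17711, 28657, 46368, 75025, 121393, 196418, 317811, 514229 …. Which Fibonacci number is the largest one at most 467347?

317811

317811 ≤ 467347 < 514229, so the largest Fibonacci number not exceeding 467347 is 317811.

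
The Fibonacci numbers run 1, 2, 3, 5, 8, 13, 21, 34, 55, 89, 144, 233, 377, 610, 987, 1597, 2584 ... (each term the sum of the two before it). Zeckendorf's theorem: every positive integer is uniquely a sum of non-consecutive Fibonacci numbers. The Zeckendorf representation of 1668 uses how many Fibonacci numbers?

4

subtract 1597 from 1668: 71 remains
subtract 55 from 71: 16 remains
subtract 13 from 16: 3 remains
subtract 3 from 3: 0 remains
1668 = 1597 + 55 + 13 + 3, which has 4 terms.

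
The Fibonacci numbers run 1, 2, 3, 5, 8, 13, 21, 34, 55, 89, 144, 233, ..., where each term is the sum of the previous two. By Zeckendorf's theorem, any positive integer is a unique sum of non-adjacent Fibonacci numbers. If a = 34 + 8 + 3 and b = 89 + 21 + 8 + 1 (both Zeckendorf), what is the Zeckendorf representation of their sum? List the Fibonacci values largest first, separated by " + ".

The two numbers are 45 and 119, so their sum is 164.
subtract 144 from 164: 20 remains
subtract 13 from 20: 7 remains
subtract 5 from 7: 2 remains
subtract 2 from 2: 0 remains

144 + 13 + 5 + 2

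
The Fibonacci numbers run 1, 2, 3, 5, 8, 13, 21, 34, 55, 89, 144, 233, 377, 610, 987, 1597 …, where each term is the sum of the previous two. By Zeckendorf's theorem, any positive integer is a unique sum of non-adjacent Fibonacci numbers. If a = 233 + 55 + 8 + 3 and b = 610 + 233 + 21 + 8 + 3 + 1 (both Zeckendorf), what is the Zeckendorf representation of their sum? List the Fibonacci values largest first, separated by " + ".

987 + 144 + 34 + 8 + 2

The two numbers are 299 and 876, so their sum is 1175.
Repeatedly subtract the largest Fibonacci number that fits:
1175 − 987 = 188
188 − 144 = 44
44 − 34 = 10
10 − 8 = 2
2 − 2 = 0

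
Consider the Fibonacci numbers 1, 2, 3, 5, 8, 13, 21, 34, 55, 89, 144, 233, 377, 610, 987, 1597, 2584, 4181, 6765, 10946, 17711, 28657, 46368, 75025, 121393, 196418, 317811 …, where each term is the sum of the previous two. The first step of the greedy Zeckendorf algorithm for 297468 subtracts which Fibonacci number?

196418

196418 ≤ 297468 < 317811, so the largest Fibonacci number not exceeding 297468 is 196418.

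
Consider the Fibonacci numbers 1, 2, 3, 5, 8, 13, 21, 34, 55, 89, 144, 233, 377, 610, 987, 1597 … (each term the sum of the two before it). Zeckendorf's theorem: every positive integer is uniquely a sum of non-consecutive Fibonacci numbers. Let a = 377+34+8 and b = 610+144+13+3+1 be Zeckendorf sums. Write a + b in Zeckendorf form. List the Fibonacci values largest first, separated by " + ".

The two numbers are 419 and 771, so their sum is 1190.
1190 − 987 = 203
203 − 144 = 59
59 − 55 = 4
4 − 3 = 1
1 − 1 = 0

987 + 144 + 55 + 3 + 1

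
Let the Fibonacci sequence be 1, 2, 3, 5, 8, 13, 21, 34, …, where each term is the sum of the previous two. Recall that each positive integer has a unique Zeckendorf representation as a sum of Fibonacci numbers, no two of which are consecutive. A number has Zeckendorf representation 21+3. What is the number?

24

21+3 = 24.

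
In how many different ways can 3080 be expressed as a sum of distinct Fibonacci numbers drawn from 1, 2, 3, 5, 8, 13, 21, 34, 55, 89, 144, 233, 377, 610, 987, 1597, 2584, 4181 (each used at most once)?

30

Each representation comes from the Zeckendorf form by replacing some F_k with F_{k−1} + F_{k−2} where possible.
3080 = 2584+377+89+21+8+1 = 2584+377+89+21+5+3+1 = 2584+377+55+34+21+8+1 = 2584+233+144+89+21+8+1 = … (26 more), for 30 in all.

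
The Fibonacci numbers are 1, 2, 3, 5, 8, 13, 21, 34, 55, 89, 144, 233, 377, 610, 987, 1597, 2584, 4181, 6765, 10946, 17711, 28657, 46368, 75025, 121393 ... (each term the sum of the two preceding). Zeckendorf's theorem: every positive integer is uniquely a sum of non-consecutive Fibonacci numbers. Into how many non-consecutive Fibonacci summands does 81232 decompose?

Greedy algorithm:
take 75025 (≤ 81232); 81232 − 75025 = 6207
take 4181 (≤ 6207); 6207 − 4181 = 2026
take 1597 (≤ 2026); 2026 − 1597 = 429
take 377 (≤ 429); 429 − 377 = 52
take 34 (≤ 52); 52 − 34 = 18
take 13 (≤ 18); 18 − 13 = 5
take 5 (≤ 5); 5 − 5 = 0
81232 = 75025 + 4181 + 1597 + 377 + 34 + 13 + 5, which has 7 terms.

7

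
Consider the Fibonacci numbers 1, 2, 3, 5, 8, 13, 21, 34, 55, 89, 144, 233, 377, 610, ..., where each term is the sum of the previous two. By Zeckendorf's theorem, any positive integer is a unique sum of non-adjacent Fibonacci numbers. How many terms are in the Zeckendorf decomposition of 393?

3

Greedy algorithm:
largest Fibonacci ≤ 393 is 377; 393 − 377 = 16
largest Fibonacci ≤ 16 is 13; 16 − 13 = 3
largest Fibonacci ≤ 3 is 3; 3 − 3 = 0
393 = 377 + 13 + 3, which has 3 terms.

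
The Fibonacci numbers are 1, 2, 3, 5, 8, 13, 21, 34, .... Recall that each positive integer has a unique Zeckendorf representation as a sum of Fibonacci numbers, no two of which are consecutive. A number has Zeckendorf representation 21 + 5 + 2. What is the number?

21 + 5 + 2 = 28.

28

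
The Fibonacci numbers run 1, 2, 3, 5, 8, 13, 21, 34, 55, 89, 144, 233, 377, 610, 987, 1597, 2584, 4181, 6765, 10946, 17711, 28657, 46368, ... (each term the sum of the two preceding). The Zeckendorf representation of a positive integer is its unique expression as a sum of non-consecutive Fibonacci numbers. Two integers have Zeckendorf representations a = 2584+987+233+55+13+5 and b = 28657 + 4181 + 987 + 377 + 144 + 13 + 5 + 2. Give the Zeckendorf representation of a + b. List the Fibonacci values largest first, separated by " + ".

28657 + 6765 + 2584 + 233 + 3 + 1

The two numbers are 3877 and 34366, so their sum is 38243.
take 28657 (≤ 38243); 38243 − 28657 = 9586
take 6765 (≤ 9586); 9586 − 6765 = 2821
take 2584 (≤ 2821); 2821 − 2584 = 237
take 233 (≤ 237); 237 − 233 = 4
take 3 (≤ 4); 4 − 3 = 1
take 1 (≤ 1); 1 − 1 = 0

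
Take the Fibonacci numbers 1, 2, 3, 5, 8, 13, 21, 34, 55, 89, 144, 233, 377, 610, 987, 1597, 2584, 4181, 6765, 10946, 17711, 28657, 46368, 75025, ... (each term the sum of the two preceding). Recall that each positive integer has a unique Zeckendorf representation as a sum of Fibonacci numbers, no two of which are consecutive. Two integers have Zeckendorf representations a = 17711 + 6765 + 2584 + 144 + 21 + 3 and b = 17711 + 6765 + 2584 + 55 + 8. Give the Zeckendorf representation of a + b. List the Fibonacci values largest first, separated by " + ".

46368 + 6765 + 987 + 144 + 55 + 21 + 8 + 3

The two numbers are 27228 and 27123, so their sum is 54351.
Greedy algorithm:
54351: greatest Fibonacci not exceeding it is 46368, leaving 7983
7983: greatest Fibonacci not exceeding it is 6765, leaving 1218
1218: greatest Fibonacci not exceeding it is 987, leaving 231
231: greatest Fibonacci not exceeding it is 144, leaving 87
87: greatest Fibonacci not exceeding it is 55, leaving 32
32: greatest Fibonacci not exceeding it is 21, leaving 11
11: greatest Fibonacci not exceeding it is 8, leaving 3
3: greatest Fibonacci not exceeding it is 3, leaving 0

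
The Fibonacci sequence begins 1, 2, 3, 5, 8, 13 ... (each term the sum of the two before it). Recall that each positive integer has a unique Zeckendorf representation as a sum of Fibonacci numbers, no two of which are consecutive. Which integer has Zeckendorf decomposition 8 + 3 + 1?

12

8 + 3 + 1 = 12.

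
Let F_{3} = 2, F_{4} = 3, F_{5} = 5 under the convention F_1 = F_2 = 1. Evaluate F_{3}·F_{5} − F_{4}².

2·5 − 3² = 10 − 9 = 1. (Cassini's identity: F_{k−1}F_{k+1} − F_k² = (−1)^k.)

1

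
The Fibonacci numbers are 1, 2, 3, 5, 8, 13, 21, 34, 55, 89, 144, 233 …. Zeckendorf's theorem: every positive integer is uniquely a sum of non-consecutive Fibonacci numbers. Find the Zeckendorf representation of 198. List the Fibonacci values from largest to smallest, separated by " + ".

144 + 34 + 13 + 5 + 2

Repeatedly subtract the largest Fibonacci number that fits:
subtract 144 from 198: 54 remains
subtract 34 from 54: 20 remains
subtract 13 from 20: 7 remains
subtract 5 from 7: 2 remains
subtract 2 from 2: 0 remains
So 198 = 144 + 34 + 13 + 5 + 2, with no two terms consecutive in the sequence.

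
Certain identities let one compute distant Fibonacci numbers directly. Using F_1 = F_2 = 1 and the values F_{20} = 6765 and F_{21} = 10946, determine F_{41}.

By F_{2k+1} = F_k² + F_{k+1}²: F_{41} = 6765² + 10946² = 45765225 + 119814916 = 165580141.

165580141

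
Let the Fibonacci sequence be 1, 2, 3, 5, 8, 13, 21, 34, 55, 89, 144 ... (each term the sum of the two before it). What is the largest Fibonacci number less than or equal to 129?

89

89 ≤ 129 < 144, so the largest Fibonacci number not exceeding 129 is 89.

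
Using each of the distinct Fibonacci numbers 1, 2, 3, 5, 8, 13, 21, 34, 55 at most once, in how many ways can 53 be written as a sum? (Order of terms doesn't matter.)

Each representation comes from the Zeckendorf form by replacing some F_k with F_{k−1} + F_{k−2} where possible.
53 = 34+13+5+1 = 34+13+3+2+1 = 34+8+5+3+2+1 = … (1 more), for 4 in all.

4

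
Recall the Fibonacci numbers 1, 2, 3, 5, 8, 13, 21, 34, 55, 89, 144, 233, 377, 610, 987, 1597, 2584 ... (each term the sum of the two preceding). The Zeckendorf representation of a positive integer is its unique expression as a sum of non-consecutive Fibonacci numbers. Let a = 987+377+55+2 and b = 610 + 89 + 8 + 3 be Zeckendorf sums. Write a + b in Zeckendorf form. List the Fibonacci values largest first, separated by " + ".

1597 + 377 + 144 + 13

The two numbers are 1421 and 710, so their sum is 2131.
Greedy algorithm:
largest Fibonacci ≤ 2131 is 1597; 2131 − 1597 = 534
largest Fibonacci ≤ 534 is 377; 534 − 377 = 157
largest Fibonacci ≤ 157 is 144; 157 − 144 = 13
largest Fibonacci ≤ 13 is 13; 13 − 13 = 0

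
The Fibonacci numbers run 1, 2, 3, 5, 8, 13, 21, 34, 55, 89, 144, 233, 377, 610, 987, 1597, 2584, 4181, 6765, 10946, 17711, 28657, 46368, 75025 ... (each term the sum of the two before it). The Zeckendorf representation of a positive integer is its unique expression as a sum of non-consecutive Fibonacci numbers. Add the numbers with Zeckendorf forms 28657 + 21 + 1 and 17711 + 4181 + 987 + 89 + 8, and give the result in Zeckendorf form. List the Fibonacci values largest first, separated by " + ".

46368 + 4181 + 987 + 89 + 21 + 8 + 1

The two numbers are 28679 and 22976, so their sum is 51655.
51655: greatest Fibonacci not exceeding it is 46368, leaving 5287
5287: greatest Fibonacci not exceeding it is 4181, leaving 1106
1106: greatest Fibonacci not exceeding it is 987, leaving 119
119: greatest Fibonacci not exceeding it is 89, leaving 30
30: greatest Fibonacci not exceeding it is 21, leaving 9
9: greatest Fibonacci not exceeding it is 8, leaving 1
1: greatest Fibonacci not exceeding it is 1, leaving 0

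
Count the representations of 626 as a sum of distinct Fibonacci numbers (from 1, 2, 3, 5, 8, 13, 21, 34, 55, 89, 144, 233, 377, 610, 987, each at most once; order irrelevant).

18

Starting from the Zeckendorf form and repeatedly splitting a term F_k into F_{k−1} + F_{k−2} (when neither is already used) reaches every representation.
626 = 610+13+3 = 610+13+2+1 = 610+8+5+3 = … (15 more), for 18 in all.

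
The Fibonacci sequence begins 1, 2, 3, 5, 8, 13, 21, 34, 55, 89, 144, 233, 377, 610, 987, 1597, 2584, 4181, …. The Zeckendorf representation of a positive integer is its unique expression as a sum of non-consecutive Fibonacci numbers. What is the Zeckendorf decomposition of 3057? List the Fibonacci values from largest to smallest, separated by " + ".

2584 + 377 + 89 + 5 + 2

Repeatedly subtract the largest Fibonacci number that fits:
subtract 2584 from 3057: 473 remains
subtract 377 from 473: 96 remains
subtract 89 from 96: 7 remains
subtract 5 from 7: 2 remains
subtract 2 from 2: 0 remains
So 3057 = 2584 + 377 + 89 + 5 + 2, with no two terms consecutive in the sequence.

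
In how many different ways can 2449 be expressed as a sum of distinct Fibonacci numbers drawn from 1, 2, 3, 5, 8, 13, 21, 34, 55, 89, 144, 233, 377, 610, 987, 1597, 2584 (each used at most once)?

2449 = 1597+610+233+8+1 = 1597+610+233+5+3+1 = 1597+610+144+89+8+1 = 1597+610+144+89+5+3+1 = 1597+610+144+55+34+8+1 = … (15 more), for 20 in all.

20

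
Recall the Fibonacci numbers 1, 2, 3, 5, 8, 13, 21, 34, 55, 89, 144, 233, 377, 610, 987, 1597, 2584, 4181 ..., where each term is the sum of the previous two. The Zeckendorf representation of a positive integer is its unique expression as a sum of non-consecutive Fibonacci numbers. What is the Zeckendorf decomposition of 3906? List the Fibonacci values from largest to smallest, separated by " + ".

2584 + 987 + 233 + 89 + 13

largest Fibonacci ≤ 3906 is 2584; 3906 − 2584 = 1322
largest Fibonacci ≤ 1322 is 987; 1322 − 987 = 335
largest Fibonacci ≤ 335 is 233; 335 − 233 = 102
largest Fibonacci ≤ 102 is 89; 102 − 89 = 13
largest Fibonacci ≤ 13 is 13; 13 − 13 = 0
So 3906 = 2584 + 987 + 233 + 89 + 13, with no two terms consecutive in the sequence.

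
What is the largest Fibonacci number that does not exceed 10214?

6765 ≤ 10214 < 10946, so the largest Fibonacci number not exceeding 10214 is 6765.

6765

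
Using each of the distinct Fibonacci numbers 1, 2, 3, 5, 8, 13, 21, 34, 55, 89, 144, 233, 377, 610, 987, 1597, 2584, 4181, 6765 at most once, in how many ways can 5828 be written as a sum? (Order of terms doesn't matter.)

Each representation comes from the Zeckendorf form by replacing some F_k with F_{k−1} + F_{k−2} where possible.
5828 = 4181+1597+34+13+3 = 4181+1597+34+13+2+1 = 4181+1597+34+8+5+3 = 4181+987+610+34+13+3 = 4181+1597+34+8+5+2+1 = … (41 more), for 46 in all.

46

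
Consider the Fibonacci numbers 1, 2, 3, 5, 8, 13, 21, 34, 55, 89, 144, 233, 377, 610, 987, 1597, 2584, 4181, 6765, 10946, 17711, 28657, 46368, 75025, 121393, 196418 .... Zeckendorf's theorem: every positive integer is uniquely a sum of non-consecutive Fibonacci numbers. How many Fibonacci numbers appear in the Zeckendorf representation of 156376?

Greedily peel off the largest Fibonacci term at each step:
156376: greatest Fibonacci not exceeding it is 121393, leaving 34983
34983: greatest Fibonacci not exceeding it is 28657, leaving 6326
6326: greatest Fibonacci not exceeding it is 4181, leaving 2145
2145: greatest Fibonacci not exceeding it is 1597, leaving 548
548: greatest Fibonacci not exceeding it is 377, leaving 171
171: greatest Fibonacci not exceeding it is 144, leaving 27
27: greatest Fibonacci not exceeding it is 21, leaving 6
6: greatest Fibonacci not exceeding it is 5, leaving 1
1: greatest Fibonacci not exceeding it is 1, leaving 0
156376 = 121393 + 28657 + 4181 + 1597 + 377 + 144 + 21 + 5 + 1, which has 9 terms.

9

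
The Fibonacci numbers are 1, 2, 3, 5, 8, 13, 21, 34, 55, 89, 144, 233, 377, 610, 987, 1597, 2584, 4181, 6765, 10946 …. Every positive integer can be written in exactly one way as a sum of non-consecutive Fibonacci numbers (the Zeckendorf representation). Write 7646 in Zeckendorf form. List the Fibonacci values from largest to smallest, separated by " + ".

6765 + 610 + 233 + 34 + 3 + 1

Greedy algorithm:
6765 ≤ 7646 < 10946, so take 6765; remainder 881
610 ≤ 881 < 987, so take 610; remainder 271
233 ≤ 271 < 377, so take 233; remainder 38
34 ≤ 38 < 55, so take 34; remainder 4
3 ≤ 4 < 5, so take 3; remainder 1
1 ≤ 1 < 2, so take 1; remainder 0
So 7646 = 6765 + 610 + 233 + 34 + 3 + 1, with no two terms consecutive in the sequence.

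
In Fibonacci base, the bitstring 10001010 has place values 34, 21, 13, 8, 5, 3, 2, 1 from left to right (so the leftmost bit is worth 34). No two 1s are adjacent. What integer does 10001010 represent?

Summing the place values of the 1 bits: 34 + 5 + 2 = 41.

41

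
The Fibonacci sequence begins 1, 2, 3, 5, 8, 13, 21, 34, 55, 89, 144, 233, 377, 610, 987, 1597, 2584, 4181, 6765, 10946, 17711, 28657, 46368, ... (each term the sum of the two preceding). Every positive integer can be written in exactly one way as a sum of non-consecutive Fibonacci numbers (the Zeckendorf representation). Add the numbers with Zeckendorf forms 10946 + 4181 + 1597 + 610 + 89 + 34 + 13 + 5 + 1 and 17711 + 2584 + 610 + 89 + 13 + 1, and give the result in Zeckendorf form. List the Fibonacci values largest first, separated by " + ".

The two numbers are 17476 and 21008, so their sum is 38484.
38484 − 28657 = 9827
9827 − 6765 = 3062
3062 − 2584 = 478
478 − 377 = 101
101 − 89 = 12
12 − 8 = 4
4 − 3 = 1
1 − 1 = 0

28657 + 6765 + 2584 + 377 + 89 + 8 + 3 + 1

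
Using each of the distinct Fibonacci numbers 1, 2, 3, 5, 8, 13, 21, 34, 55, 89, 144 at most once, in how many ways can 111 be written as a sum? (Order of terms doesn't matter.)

6

Starting from the Zeckendorf form and repeatedly splitting a term F_k into F_{k−1} + F_{k−2} (when neither is already used) reaches every representation.
111 = 89+21+1 = 89+13+8+1 = 55+34+21+1 = 89+13+5+3+1 = 55+34+13+8+1 = … (1 more), for 6 in all.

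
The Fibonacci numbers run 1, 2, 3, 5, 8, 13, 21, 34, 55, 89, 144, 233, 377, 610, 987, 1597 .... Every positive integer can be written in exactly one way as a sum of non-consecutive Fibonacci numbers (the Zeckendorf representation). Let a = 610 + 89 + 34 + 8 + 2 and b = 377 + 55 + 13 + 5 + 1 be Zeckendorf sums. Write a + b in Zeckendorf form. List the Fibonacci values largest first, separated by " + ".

The two numbers are 743 and 451, so their sum is 1194.
Greedily peel off the largest Fibonacci term at each step:
subtract 987 from 1194: 207 remains
subtract 144 from 207: 63 remains
subtract 55 from 63: 8 remains
subtract 8 from 8: 0 remains

987 + 144 + 55 + 8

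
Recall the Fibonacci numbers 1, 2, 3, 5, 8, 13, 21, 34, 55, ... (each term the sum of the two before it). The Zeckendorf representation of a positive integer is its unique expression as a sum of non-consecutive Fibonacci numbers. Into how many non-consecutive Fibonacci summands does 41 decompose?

3

Repeatedly subtract the largest Fibonacci number that fits:
34 ≤ 41 < 55, so take 34; remainder 7
5 ≤ 7 < 8, so take 5; remainder 2
2 ≤ 2 < 3, so take 2; remainder 0
41 = 34 + 5 + 2, which has 3 terms.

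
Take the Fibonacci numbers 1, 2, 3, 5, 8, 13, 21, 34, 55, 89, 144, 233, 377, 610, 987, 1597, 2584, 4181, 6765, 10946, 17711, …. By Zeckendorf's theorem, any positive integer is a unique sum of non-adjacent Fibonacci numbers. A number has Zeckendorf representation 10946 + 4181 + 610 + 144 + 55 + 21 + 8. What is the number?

15965

10946 + 4181 + 610 + 144 + 55 + 21 + 8 = 15965.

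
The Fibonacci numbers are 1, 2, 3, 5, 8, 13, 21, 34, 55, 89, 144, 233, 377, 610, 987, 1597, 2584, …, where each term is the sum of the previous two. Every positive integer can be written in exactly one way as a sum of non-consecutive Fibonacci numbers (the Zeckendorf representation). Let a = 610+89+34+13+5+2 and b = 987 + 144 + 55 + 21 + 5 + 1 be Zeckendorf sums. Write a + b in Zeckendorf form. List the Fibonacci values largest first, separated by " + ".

The two numbers are 753 and 1213, so their sum is 1966.
Greedy algorithm:
largest Fibonacci ≤ 1966 is 1597; 1966 − 1597 = 369
largest Fibonacci ≤ 369 is 233; 369 − 233 = 136
largest Fibonacci ≤ 136 is 89; 136 − 89 = 47
largest Fibonacci ≤ 47 is 34; 47 − 34 = 13
largest Fibonacci ≤ 13 is 13; 13 − 13 = 0

1597 + 233 + 89 + 34 + 13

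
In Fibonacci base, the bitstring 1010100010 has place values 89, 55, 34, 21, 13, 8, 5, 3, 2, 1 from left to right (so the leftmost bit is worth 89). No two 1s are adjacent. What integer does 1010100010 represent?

138

Summing the place values of the 1 bits: 89 + 34 + 13 + 2 = 138.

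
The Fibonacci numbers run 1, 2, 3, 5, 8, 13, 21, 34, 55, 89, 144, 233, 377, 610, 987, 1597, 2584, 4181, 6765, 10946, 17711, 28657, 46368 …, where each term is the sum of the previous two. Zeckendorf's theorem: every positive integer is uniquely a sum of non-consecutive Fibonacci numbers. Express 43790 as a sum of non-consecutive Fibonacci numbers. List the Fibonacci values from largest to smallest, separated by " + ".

Repeatedly subtract the largest Fibonacci number that fits:
28657 ≤ 43790 < 46368, so take 28657; remainder 15133
10946 ≤ 15133 < 17711, so take 10946; remainder 4187
4181 ≤ 4187 < 6765, so take 4181; remainder 6
5 ≤ 6 < 8, so take 5; remainder 1
1 ≤ 1 < 2, so take 1; remainder 0
So 43790 = 28657 + 10946 + 4181 + 5 + 1, with no two terms consecutive in the sequence.

28657 + 10946 + 4181 + 5 + 1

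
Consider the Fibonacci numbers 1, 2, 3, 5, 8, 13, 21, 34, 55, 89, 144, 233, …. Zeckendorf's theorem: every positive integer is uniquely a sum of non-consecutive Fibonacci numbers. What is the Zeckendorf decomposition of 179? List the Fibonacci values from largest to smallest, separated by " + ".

take 144 (≤ 179); 179 − 144 = 35
take 34 (≤ 35); 35 − 34 = 1
take 1 (≤ 1); 1 − 1 = 0
So 179 = 144 + 34 + 1, with no two terms consecutive in the sequence.

144 + 34 + 1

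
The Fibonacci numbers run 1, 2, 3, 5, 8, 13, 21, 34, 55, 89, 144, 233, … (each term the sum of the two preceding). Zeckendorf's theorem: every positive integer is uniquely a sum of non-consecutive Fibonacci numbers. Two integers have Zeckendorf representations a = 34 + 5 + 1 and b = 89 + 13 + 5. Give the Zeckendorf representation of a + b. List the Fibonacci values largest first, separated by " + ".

144 + 3

The two numbers are 40 and 107, so their sum is 147.
147 − 144 = 3
3 − 3 = 0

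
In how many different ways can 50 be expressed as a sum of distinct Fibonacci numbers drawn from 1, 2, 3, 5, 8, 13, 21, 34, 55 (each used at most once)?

6

Starting from the Zeckendorf form and repeatedly splitting a term F_k into F_{k−1} + F_{k−2} (when neither is already used) reaches every representation.
50 = 34+13+3 = 34+13+2+1 = 34+8+5+3 = 34+8+5+2+1 = 21+13+8+5+3 = … (1 more), for 6 in all.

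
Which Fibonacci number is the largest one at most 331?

233 ≤ 331 < 377, so the largest Fibonacci number not exceeding 331 is 233.

233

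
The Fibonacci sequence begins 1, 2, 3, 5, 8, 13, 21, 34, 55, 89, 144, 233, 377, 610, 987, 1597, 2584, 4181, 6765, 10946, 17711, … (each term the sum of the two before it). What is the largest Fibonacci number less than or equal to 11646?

10946

10946 ≤ 11646 < 17711, so the largest Fibonacci number not exceeding 11646 is 10946.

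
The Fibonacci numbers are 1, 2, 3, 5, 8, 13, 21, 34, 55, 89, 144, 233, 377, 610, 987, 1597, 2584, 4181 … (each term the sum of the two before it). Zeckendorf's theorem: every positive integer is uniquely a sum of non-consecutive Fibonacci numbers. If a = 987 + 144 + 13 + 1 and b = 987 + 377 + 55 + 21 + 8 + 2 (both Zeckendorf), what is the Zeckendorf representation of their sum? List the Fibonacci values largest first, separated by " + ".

The two numbers are 1145 and 1450, so their sum is 2595.
take 2584 (≤ 2595); 2595 − 2584 = 11
take 8 (≤ 11); 11 − 8 = 3
take 3 (≤ 3); 3 − 3 = 0

2584 + 8 + 3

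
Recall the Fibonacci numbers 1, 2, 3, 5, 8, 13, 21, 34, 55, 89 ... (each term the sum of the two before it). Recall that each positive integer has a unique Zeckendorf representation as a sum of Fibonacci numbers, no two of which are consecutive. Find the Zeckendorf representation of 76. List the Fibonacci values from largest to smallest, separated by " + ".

largest Fibonacci ≤ 76 is 55; 76 − 55 = 21
largest Fibonacci ≤ 21 is 21; 21 − 21 = 0
So 76 = 55 + 21, with no two terms consecutive in the sequence.

55 + 21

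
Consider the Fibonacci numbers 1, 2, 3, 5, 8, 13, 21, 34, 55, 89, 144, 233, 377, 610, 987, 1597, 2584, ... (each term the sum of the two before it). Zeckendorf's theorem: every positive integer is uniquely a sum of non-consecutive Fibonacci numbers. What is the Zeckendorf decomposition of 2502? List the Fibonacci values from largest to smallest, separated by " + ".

2502: greatest Fibonacci not exceeding it is 1597, leaving 905
905: greatest Fibonacci not exceeding it is 610, leaving 295
295: greatest Fibonacci not exceeding it is 233, leaving 62
62: greatest Fibonacci not exceeding it is 55, leaving 7
7: greatest Fibonacci not exceeding it is 5, leaving 2
2: greatest Fibonacci not exceeding it is 2, leaving 0
So 2502 = 1597 + 610 + 233 + 55 + 5 + 2, with no two terms consecutive in the sequence.

1597 + 610 + 233 + 55 + 5 + 2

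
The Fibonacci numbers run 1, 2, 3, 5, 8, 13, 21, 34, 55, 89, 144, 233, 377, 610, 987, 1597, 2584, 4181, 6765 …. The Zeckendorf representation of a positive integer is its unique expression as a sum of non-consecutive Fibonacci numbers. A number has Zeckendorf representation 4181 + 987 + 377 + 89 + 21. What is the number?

5655

4181 + 987 + 377 + 89 + 21 = 5655.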